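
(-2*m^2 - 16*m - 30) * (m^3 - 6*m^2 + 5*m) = -2*m^5 - 4*m^4 + 56*m^3 + 100*m^2 - 150*m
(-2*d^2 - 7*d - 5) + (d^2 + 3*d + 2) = -d^2 - 4*d - 3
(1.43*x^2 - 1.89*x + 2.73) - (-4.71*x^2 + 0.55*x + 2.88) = 6.14*x^2 - 2.44*x - 0.15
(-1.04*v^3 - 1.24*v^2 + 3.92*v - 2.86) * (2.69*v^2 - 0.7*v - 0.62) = -2.7976*v^5 - 2.6076*v^4 + 12.0576*v^3 - 9.6686*v^2 - 0.4284*v + 1.7732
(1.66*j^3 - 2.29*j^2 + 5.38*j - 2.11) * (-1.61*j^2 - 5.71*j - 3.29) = -2.6726*j^5 - 5.7917*j^4 - 1.0473*j^3 - 19.7886*j^2 - 5.6521*j + 6.9419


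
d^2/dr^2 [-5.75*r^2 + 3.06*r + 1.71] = -11.5000000000000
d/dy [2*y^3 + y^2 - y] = 6*y^2 + 2*y - 1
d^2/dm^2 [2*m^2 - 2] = 4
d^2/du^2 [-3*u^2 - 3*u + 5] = -6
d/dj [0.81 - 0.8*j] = -0.800000000000000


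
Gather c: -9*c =-9*c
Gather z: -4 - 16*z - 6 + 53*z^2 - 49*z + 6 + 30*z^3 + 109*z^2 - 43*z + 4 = 30*z^3 + 162*z^2 - 108*z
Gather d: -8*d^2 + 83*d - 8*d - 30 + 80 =-8*d^2 + 75*d + 50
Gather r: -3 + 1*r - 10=r - 13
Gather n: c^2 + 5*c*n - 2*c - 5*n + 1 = c^2 - 2*c + n*(5*c - 5) + 1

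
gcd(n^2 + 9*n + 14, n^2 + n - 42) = n + 7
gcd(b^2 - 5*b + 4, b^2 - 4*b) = b - 4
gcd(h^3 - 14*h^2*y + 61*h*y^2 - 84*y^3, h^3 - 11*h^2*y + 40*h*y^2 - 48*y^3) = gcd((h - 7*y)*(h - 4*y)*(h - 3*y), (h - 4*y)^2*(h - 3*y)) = h^2 - 7*h*y + 12*y^2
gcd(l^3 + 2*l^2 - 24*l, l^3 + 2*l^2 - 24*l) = l^3 + 2*l^2 - 24*l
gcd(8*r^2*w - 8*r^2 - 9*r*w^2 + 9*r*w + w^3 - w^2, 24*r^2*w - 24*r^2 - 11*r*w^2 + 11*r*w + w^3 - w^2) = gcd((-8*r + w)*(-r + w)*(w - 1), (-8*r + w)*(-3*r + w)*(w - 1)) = 8*r*w - 8*r - w^2 + w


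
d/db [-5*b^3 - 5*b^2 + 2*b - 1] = -15*b^2 - 10*b + 2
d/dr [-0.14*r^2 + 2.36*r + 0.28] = 2.36 - 0.28*r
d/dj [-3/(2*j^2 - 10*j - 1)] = 6*(2*j - 5)/(-2*j^2 + 10*j + 1)^2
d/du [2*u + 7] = 2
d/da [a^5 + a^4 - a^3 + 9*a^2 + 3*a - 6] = 5*a^4 + 4*a^3 - 3*a^2 + 18*a + 3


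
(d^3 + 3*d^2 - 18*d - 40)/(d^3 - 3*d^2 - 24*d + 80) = (d + 2)/(d - 4)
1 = 1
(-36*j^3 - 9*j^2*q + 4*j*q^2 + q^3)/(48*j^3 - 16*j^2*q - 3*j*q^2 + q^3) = (3*j + q)/(-4*j + q)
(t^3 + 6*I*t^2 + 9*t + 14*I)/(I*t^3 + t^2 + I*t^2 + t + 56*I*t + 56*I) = (-I*t^2 - t - 2*I)/(t^2 + t*(1 - 8*I) - 8*I)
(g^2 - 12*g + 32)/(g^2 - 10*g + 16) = (g - 4)/(g - 2)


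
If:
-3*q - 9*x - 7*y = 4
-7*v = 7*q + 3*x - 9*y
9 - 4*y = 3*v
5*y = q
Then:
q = -295/28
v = 122/21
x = 593/126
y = -59/28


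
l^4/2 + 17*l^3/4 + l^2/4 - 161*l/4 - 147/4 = (l/2 + 1/2)*(l - 3)*(l + 7/2)*(l + 7)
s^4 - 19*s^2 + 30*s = s*(s - 3)*(s - 2)*(s + 5)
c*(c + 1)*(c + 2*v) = c^3 + 2*c^2*v + c^2 + 2*c*v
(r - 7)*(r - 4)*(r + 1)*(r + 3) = r^4 - 7*r^3 - 13*r^2 + 79*r + 84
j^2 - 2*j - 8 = (j - 4)*(j + 2)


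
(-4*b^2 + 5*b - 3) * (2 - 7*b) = 28*b^3 - 43*b^2 + 31*b - 6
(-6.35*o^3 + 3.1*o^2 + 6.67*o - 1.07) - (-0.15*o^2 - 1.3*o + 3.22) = -6.35*o^3 + 3.25*o^2 + 7.97*o - 4.29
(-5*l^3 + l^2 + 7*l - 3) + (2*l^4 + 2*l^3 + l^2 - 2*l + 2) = 2*l^4 - 3*l^3 + 2*l^2 + 5*l - 1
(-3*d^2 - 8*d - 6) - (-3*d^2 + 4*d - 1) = -12*d - 5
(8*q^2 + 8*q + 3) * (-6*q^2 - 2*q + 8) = -48*q^4 - 64*q^3 + 30*q^2 + 58*q + 24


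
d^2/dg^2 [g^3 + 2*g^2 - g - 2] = 6*g + 4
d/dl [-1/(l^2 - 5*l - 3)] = (2*l - 5)/(-l^2 + 5*l + 3)^2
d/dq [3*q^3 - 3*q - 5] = 9*q^2 - 3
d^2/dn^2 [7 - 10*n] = 0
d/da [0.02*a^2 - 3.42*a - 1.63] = 0.04*a - 3.42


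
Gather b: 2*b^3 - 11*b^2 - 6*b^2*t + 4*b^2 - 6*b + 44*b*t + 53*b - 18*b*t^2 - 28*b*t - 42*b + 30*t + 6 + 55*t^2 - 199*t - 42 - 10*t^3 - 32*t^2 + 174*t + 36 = 2*b^3 + b^2*(-6*t - 7) + b*(-18*t^2 + 16*t + 5) - 10*t^3 + 23*t^2 + 5*t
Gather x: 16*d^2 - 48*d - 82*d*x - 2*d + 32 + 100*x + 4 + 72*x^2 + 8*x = 16*d^2 - 50*d + 72*x^2 + x*(108 - 82*d) + 36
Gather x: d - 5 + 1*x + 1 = d + x - 4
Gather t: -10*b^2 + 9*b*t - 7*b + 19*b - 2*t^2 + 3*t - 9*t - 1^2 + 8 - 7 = -10*b^2 + 12*b - 2*t^2 + t*(9*b - 6)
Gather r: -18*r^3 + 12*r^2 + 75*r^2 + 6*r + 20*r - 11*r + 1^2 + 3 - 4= -18*r^3 + 87*r^2 + 15*r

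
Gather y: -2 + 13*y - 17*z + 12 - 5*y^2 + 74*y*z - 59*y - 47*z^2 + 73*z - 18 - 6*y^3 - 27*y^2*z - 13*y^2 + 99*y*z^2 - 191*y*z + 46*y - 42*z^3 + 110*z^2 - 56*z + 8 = -6*y^3 + y^2*(-27*z - 18) + y*(99*z^2 - 117*z) - 42*z^3 + 63*z^2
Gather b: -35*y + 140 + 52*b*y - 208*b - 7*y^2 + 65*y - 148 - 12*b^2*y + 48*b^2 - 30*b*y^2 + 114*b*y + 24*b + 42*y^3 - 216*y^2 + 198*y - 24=b^2*(48 - 12*y) + b*(-30*y^2 + 166*y - 184) + 42*y^3 - 223*y^2 + 228*y - 32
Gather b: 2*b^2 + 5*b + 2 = 2*b^2 + 5*b + 2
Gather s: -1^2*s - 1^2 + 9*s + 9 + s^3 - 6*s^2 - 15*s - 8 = s^3 - 6*s^2 - 7*s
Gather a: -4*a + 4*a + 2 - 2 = 0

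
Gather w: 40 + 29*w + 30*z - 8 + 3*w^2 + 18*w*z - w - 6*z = 3*w^2 + w*(18*z + 28) + 24*z + 32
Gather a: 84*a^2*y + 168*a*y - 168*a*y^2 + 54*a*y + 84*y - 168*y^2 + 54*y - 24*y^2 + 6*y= 84*a^2*y + a*(-168*y^2 + 222*y) - 192*y^2 + 144*y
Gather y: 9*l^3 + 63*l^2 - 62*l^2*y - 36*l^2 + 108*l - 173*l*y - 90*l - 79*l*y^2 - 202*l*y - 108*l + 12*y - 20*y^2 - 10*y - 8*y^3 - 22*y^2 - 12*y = 9*l^3 + 27*l^2 - 90*l - 8*y^3 + y^2*(-79*l - 42) + y*(-62*l^2 - 375*l - 10)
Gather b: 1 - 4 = -3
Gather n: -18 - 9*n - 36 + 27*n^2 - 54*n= 27*n^2 - 63*n - 54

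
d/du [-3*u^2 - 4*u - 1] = -6*u - 4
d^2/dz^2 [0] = 0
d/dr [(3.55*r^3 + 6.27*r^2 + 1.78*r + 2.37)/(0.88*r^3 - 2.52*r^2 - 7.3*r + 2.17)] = (-1.77635683940025e-15*r^5 - 14.4636*r^4 - 54.9628*r^3 - 24.4317*r^2 + 39.1566*r + 21.1636)/(0.7744*r^6 - 4.4352*r^5 - 6.4976*r^4 + 40.6112*r^3 + 42.3532*r^2 - 31.682*r + 4.7089)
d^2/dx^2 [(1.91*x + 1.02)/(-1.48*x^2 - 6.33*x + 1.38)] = (-(1.91*x + 1.02)*(2.96*x + 6.33)*(5.92*x + 12.66) + (16.9608*x + 27.1998)*(1.48*x^2 + 6.33*x - 1.38))/(1.48*x^2 + 6.33*x - 1.38)^3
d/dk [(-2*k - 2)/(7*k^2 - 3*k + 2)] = 2*(7*k^2 + 14*k - 5)/(49*k^4 - 42*k^3 + 37*k^2 - 12*k + 4)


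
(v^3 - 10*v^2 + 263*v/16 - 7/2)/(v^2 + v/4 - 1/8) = (4*v^2 - 39*v + 56)/(2*(2*v + 1))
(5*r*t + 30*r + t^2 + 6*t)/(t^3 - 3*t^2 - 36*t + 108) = (5*r + t)/(t^2 - 9*t + 18)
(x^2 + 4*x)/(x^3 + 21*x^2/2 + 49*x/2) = 2*(x + 4)/(2*x^2 + 21*x + 49)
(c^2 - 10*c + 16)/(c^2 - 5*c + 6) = (c - 8)/(c - 3)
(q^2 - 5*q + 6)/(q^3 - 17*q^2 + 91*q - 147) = (q - 2)/(q^2 - 14*q + 49)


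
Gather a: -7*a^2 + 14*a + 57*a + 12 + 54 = -7*a^2 + 71*a + 66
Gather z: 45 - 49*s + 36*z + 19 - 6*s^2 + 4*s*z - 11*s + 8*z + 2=-6*s^2 - 60*s + z*(4*s + 44) + 66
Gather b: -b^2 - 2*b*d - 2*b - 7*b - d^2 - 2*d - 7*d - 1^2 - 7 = -b^2 + b*(-2*d - 9) - d^2 - 9*d - 8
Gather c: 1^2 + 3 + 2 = 6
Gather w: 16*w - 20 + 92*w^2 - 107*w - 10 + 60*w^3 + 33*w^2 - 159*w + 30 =60*w^3 + 125*w^2 - 250*w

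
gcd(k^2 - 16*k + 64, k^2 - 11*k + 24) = k - 8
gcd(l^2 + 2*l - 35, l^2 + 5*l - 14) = l + 7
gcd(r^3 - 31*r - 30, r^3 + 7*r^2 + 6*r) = r + 1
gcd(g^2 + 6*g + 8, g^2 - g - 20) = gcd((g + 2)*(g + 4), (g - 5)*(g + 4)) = g + 4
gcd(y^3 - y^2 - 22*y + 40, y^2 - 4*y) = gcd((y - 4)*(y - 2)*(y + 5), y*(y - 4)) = y - 4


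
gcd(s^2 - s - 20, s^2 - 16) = s + 4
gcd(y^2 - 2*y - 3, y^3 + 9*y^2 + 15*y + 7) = y + 1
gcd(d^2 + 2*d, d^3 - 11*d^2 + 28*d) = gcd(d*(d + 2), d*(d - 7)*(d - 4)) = d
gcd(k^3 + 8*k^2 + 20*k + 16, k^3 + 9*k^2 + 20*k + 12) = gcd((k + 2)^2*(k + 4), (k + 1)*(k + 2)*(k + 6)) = k + 2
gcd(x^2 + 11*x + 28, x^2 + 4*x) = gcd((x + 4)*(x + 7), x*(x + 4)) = x + 4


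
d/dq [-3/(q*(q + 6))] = 6*(q + 3)/(q^2*(q + 6)^2)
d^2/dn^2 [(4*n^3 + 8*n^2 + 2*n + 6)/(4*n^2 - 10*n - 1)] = 24*(64*n^3 + 42*n^2 - 57*n + 51)/(64*n^6 - 480*n^5 + 1152*n^4 - 760*n^3 - 288*n^2 - 30*n - 1)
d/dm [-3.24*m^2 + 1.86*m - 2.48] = 1.86 - 6.48*m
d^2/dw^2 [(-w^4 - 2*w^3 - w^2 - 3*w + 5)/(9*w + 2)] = 2*(-243*w^4 - 306*w^3 - 132*w^2 - 24*w + 455)/(729*w^3 + 486*w^2 + 108*w + 8)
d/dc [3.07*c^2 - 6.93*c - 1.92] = 6.14*c - 6.93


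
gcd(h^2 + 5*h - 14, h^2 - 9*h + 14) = h - 2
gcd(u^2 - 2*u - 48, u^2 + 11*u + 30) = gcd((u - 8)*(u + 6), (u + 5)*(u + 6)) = u + 6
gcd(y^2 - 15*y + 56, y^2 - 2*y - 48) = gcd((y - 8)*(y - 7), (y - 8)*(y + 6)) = y - 8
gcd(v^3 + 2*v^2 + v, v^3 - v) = v^2 + v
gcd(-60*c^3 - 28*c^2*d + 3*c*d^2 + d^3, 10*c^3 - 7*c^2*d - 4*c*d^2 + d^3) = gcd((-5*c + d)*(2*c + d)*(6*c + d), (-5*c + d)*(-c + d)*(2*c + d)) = 10*c^2 + 3*c*d - d^2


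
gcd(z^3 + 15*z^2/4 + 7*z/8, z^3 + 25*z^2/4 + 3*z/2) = z^2 + z/4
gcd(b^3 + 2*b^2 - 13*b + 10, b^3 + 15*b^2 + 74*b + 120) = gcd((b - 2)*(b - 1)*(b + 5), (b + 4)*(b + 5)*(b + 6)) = b + 5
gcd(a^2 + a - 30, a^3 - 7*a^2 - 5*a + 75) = a - 5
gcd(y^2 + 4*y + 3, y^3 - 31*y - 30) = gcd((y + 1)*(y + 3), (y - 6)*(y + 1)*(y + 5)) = y + 1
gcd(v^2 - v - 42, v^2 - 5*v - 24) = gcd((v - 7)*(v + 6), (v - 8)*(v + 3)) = 1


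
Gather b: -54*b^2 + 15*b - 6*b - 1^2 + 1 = -54*b^2 + 9*b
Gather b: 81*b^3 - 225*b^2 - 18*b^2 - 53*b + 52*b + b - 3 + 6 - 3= 81*b^3 - 243*b^2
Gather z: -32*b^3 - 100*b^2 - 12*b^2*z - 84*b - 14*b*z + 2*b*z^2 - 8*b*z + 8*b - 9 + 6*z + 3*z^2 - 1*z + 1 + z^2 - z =-32*b^3 - 100*b^2 - 76*b + z^2*(2*b + 4) + z*(-12*b^2 - 22*b + 4) - 8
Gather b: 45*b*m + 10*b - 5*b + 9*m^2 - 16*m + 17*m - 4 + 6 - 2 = b*(45*m + 5) + 9*m^2 + m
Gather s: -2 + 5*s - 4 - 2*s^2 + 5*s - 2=-2*s^2 + 10*s - 8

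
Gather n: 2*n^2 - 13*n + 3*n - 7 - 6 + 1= 2*n^2 - 10*n - 12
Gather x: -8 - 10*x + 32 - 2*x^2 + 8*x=-2*x^2 - 2*x + 24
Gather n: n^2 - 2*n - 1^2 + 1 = n^2 - 2*n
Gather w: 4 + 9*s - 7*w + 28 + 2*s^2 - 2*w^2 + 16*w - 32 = 2*s^2 + 9*s - 2*w^2 + 9*w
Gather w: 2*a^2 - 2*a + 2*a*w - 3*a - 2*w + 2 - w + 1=2*a^2 - 5*a + w*(2*a - 3) + 3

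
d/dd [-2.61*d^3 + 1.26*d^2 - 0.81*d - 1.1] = -7.83*d^2 + 2.52*d - 0.81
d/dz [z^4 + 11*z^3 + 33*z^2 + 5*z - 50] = 4*z^3 + 33*z^2 + 66*z + 5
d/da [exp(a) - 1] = exp(a)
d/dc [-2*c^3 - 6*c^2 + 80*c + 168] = -6*c^2 - 12*c + 80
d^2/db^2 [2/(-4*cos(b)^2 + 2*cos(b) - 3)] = 4*(-32*sin(b)^4 - 6*sin(b)^2 - 18*cos(b) + 3*cos(3*b) + 30)/(4*sin(b)^2 + 2*cos(b) - 7)^3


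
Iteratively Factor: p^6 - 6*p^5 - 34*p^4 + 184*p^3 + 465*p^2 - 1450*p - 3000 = (p - 5)*(p^5 - p^4 - 39*p^3 - 11*p^2 + 410*p + 600) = (p - 5)*(p + 3)*(p^4 - 4*p^3 - 27*p^2 + 70*p + 200) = (p - 5)*(p + 3)*(p + 4)*(p^3 - 8*p^2 + 5*p + 50) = (p - 5)^2*(p + 3)*(p + 4)*(p^2 - 3*p - 10) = (p - 5)^3*(p + 3)*(p + 4)*(p + 2)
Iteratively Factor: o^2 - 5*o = (o - 5)*(o)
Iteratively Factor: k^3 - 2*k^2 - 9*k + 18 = (k - 3)*(k^2 + k - 6) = (k - 3)*(k + 3)*(k - 2)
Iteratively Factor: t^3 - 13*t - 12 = (t + 3)*(t^2 - 3*t - 4) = (t - 4)*(t + 3)*(t + 1)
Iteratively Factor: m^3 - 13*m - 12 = (m - 4)*(m^2 + 4*m + 3) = (m - 4)*(m + 3)*(m + 1)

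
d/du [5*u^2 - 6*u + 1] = 10*u - 6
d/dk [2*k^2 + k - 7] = 4*k + 1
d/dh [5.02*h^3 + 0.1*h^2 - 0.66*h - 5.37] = 15.06*h^2 + 0.2*h - 0.66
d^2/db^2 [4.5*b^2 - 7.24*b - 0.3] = 9.00000000000000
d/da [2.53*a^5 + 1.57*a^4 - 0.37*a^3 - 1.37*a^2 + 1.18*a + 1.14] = 12.65*a^4 + 6.28*a^3 - 1.11*a^2 - 2.74*a + 1.18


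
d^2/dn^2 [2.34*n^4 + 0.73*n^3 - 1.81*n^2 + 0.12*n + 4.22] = 28.08*n^2 + 4.38*n - 3.62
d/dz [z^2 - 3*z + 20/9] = 2*z - 3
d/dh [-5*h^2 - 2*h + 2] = -10*h - 2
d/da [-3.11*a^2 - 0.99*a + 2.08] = -6.22*a - 0.99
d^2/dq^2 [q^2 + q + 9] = 2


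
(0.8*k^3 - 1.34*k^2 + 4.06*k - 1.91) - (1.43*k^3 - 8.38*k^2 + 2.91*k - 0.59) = -0.63*k^3 + 7.04*k^2 + 1.15*k - 1.32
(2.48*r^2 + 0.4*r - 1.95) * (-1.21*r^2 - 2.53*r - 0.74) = -3.0008*r^4 - 6.7584*r^3 - 0.4877*r^2 + 4.6375*r + 1.443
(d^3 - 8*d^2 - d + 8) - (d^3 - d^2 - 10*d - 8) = -7*d^2 + 9*d + 16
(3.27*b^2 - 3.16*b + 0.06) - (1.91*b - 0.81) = 3.27*b^2 - 5.07*b + 0.87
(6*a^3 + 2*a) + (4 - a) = 6*a^3 + a + 4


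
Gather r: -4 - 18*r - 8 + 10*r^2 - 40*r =10*r^2 - 58*r - 12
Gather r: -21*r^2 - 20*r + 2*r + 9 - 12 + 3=-21*r^2 - 18*r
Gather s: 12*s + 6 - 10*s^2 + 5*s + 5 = -10*s^2 + 17*s + 11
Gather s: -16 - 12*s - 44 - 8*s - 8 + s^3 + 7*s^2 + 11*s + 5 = s^3 + 7*s^2 - 9*s - 63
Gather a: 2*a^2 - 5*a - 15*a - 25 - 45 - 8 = 2*a^2 - 20*a - 78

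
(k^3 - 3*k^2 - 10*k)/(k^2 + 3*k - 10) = k*(k^2 - 3*k - 10)/(k^2 + 3*k - 10)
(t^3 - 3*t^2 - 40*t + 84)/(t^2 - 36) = (t^2 - 9*t + 14)/(t - 6)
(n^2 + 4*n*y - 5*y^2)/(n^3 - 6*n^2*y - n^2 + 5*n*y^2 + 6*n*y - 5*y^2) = (-n - 5*y)/(-n^2 + 5*n*y + n - 5*y)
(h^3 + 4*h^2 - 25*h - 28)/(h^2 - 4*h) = h + 8 + 7/h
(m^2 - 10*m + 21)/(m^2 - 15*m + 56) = (m - 3)/(m - 8)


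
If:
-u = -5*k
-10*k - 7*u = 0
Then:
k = 0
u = 0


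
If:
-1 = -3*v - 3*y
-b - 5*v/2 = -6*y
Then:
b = 17*y/2 - 5/6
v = 1/3 - y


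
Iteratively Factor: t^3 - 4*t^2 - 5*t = (t)*(t^2 - 4*t - 5) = t*(t + 1)*(t - 5)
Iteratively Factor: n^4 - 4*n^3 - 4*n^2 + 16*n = (n - 2)*(n^3 - 2*n^2 - 8*n) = (n - 4)*(n - 2)*(n^2 + 2*n) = n*(n - 4)*(n - 2)*(n + 2)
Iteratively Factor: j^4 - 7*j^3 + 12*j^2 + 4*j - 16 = (j - 4)*(j^3 - 3*j^2 + 4) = (j - 4)*(j - 2)*(j^2 - j - 2) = (j - 4)*(j - 2)^2*(j + 1)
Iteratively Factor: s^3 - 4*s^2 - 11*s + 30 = (s + 3)*(s^2 - 7*s + 10) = (s - 5)*(s + 3)*(s - 2)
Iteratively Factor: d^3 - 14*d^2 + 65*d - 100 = (d - 5)*(d^2 - 9*d + 20) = (d - 5)*(d - 4)*(d - 5)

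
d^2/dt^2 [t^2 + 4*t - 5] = 2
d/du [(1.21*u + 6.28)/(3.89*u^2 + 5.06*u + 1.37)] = (4.7069*u^2 + 6.1226*u - (1.21*u + 6.28)*(7.78*u + 5.06) + 1.6577)/(3.89*u^2 + 5.06*u + 1.37)^2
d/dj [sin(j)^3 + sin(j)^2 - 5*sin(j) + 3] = (3*sin(j)^2 + 2*sin(j) - 5)*cos(j)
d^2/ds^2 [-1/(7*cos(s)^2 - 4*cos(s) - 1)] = (-196*sin(s)^4 + 142*sin(s)^2 - 101*cos(s) + 21*cos(3*s) + 100)/(7*sin(s)^2 + 4*cos(s) - 6)^3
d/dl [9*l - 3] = 9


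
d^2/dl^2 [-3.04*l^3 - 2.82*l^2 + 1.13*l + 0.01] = -18.24*l - 5.64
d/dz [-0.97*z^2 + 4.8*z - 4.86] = 4.8 - 1.94*z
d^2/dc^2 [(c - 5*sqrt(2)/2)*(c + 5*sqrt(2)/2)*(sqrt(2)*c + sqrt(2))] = sqrt(2)*(6*c + 2)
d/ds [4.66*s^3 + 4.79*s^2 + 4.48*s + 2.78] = 13.98*s^2 + 9.58*s + 4.48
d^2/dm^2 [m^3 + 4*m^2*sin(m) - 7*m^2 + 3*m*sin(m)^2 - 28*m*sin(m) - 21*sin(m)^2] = -4*m^2*sin(m) + 28*m*sin(m) + 16*m*cos(m) + 6*m*cos(2*m) + 6*m + 8*sin(m) + 6*sin(2*m) - 56*cos(m) - 42*cos(2*m) - 14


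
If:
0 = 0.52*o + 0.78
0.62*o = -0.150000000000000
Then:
No Solution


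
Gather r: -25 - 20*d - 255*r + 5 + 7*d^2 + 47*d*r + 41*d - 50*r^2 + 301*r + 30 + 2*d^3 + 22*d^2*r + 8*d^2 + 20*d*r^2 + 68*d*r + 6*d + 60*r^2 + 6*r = 2*d^3 + 15*d^2 + 27*d + r^2*(20*d + 10) + r*(22*d^2 + 115*d + 52) + 10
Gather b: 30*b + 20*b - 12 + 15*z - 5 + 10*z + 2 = 50*b + 25*z - 15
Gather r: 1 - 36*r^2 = 1 - 36*r^2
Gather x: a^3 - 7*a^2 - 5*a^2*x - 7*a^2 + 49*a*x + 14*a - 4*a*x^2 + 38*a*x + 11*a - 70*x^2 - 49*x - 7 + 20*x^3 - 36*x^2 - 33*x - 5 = a^3 - 14*a^2 + 25*a + 20*x^3 + x^2*(-4*a - 106) + x*(-5*a^2 + 87*a - 82) - 12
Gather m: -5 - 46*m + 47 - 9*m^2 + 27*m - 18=-9*m^2 - 19*m + 24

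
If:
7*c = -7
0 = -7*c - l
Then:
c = -1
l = 7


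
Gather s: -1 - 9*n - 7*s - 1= -9*n - 7*s - 2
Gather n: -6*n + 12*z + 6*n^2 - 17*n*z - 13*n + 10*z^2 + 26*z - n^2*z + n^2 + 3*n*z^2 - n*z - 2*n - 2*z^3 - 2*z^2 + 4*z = n^2*(7 - z) + n*(3*z^2 - 18*z - 21) - 2*z^3 + 8*z^2 + 42*z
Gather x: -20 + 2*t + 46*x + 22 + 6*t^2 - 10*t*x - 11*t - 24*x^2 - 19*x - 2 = 6*t^2 - 9*t - 24*x^2 + x*(27 - 10*t)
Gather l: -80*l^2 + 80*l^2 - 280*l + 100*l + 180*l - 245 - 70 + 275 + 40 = 0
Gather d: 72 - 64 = 8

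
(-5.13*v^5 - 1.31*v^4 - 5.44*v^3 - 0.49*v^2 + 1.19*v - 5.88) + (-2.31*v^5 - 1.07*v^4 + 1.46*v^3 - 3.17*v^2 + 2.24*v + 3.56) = -7.44*v^5 - 2.38*v^4 - 3.98*v^3 - 3.66*v^2 + 3.43*v - 2.32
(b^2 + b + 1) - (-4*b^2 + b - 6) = 5*b^2 + 7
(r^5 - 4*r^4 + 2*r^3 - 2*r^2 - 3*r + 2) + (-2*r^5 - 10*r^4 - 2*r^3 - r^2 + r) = -r^5 - 14*r^4 - 3*r^2 - 2*r + 2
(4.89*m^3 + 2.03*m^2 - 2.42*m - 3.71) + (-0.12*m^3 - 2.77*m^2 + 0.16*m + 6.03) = 4.77*m^3 - 0.74*m^2 - 2.26*m + 2.32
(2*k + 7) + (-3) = 2*k + 4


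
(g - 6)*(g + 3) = g^2 - 3*g - 18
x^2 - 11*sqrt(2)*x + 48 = (x - 8*sqrt(2))*(x - 3*sqrt(2))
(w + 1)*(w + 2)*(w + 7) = w^3 + 10*w^2 + 23*w + 14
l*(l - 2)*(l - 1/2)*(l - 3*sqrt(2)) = l^4 - 3*sqrt(2)*l^3 - 5*l^3/2 + l^2 + 15*sqrt(2)*l^2/2 - 3*sqrt(2)*l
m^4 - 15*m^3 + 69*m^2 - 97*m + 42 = (m - 7)*(m - 6)*(m - 1)^2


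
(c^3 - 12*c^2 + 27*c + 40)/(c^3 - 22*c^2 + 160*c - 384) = (c^2 - 4*c - 5)/(c^2 - 14*c + 48)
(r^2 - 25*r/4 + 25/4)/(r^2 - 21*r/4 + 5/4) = (4*r - 5)/(4*r - 1)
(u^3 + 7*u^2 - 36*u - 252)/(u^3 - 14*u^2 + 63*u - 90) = (u^2 + 13*u + 42)/(u^2 - 8*u + 15)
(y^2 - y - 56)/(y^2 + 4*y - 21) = (y - 8)/(y - 3)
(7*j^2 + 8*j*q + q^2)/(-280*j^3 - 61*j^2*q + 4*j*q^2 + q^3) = (j + q)/(-40*j^2 - 3*j*q + q^2)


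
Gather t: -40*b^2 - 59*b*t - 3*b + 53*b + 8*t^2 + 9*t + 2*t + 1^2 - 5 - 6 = -40*b^2 + 50*b + 8*t^2 + t*(11 - 59*b) - 10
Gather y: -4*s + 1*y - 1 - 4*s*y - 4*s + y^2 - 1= -8*s + y^2 + y*(1 - 4*s) - 2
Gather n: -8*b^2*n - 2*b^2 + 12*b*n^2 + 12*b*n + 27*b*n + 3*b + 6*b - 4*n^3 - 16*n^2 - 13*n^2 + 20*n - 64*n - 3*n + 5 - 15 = -2*b^2 + 9*b - 4*n^3 + n^2*(12*b - 29) + n*(-8*b^2 + 39*b - 47) - 10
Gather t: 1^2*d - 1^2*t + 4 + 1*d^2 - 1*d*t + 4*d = d^2 + 5*d + t*(-d - 1) + 4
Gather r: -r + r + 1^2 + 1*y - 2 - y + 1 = 0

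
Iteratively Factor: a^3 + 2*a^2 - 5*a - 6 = (a + 1)*(a^2 + a - 6) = (a + 1)*(a + 3)*(a - 2)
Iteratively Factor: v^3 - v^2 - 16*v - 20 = (v - 5)*(v^2 + 4*v + 4) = (v - 5)*(v + 2)*(v + 2)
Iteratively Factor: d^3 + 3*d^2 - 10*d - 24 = (d - 3)*(d^2 + 6*d + 8) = (d - 3)*(d + 4)*(d + 2)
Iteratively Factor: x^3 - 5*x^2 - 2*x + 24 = (x + 2)*(x^2 - 7*x + 12) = (x - 3)*(x + 2)*(x - 4)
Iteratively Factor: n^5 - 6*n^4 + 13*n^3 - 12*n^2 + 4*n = (n - 2)*(n^4 - 4*n^3 + 5*n^2 - 2*n) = (n - 2)^2*(n^3 - 2*n^2 + n) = (n - 2)^2*(n - 1)*(n^2 - n) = (n - 2)^2*(n - 1)^2*(n)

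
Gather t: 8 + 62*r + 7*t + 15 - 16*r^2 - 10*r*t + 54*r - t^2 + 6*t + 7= -16*r^2 + 116*r - t^2 + t*(13 - 10*r) + 30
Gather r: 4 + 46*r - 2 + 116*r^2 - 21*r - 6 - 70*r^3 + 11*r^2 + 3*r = -70*r^3 + 127*r^2 + 28*r - 4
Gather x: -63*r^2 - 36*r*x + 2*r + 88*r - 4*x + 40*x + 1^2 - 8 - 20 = -63*r^2 + 90*r + x*(36 - 36*r) - 27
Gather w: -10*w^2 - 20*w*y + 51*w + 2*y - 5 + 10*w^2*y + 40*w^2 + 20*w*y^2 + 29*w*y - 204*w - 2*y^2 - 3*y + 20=w^2*(10*y + 30) + w*(20*y^2 + 9*y - 153) - 2*y^2 - y + 15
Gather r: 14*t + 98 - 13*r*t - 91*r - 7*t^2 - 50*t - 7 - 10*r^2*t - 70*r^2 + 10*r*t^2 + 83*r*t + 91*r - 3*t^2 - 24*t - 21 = r^2*(-10*t - 70) + r*(10*t^2 + 70*t) - 10*t^2 - 60*t + 70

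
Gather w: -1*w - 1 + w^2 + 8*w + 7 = w^2 + 7*w + 6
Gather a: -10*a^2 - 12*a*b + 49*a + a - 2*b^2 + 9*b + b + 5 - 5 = -10*a^2 + a*(50 - 12*b) - 2*b^2 + 10*b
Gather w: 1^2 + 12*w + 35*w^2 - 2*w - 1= 35*w^2 + 10*w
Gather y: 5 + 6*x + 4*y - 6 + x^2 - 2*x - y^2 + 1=x^2 + 4*x - y^2 + 4*y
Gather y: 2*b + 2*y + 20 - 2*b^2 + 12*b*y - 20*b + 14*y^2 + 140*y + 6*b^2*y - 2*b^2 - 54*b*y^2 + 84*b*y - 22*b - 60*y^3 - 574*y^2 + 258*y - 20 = -4*b^2 - 40*b - 60*y^3 + y^2*(-54*b - 560) + y*(6*b^2 + 96*b + 400)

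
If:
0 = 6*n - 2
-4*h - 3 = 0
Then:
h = -3/4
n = 1/3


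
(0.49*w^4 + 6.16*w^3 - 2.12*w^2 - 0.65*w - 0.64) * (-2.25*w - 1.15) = -1.1025*w^5 - 14.4235*w^4 - 2.314*w^3 + 3.9005*w^2 + 2.1875*w + 0.736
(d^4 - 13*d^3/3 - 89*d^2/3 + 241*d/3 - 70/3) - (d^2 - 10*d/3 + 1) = d^4 - 13*d^3/3 - 92*d^2/3 + 251*d/3 - 73/3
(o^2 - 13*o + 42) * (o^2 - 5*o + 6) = o^4 - 18*o^3 + 113*o^2 - 288*o + 252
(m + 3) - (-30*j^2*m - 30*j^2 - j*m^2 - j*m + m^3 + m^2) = 30*j^2*m + 30*j^2 + j*m^2 + j*m - m^3 - m^2 + m + 3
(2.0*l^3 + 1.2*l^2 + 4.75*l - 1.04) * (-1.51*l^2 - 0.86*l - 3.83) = -3.02*l^5 - 3.532*l^4 - 15.8645*l^3 - 7.1106*l^2 - 17.2981*l + 3.9832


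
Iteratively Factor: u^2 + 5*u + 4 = (u + 4)*(u + 1)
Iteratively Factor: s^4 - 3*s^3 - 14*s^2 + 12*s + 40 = (s + 2)*(s^3 - 5*s^2 - 4*s + 20) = (s + 2)^2*(s^2 - 7*s + 10) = (s - 2)*(s + 2)^2*(s - 5)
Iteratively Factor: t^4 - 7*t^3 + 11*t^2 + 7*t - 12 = (t + 1)*(t^3 - 8*t^2 + 19*t - 12) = (t - 4)*(t + 1)*(t^2 - 4*t + 3) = (t - 4)*(t - 3)*(t + 1)*(t - 1)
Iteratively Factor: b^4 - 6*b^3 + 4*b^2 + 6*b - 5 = (b + 1)*(b^3 - 7*b^2 + 11*b - 5) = (b - 5)*(b + 1)*(b^2 - 2*b + 1) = (b - 5)*(b - 1)*(b + 1)*(b - 1)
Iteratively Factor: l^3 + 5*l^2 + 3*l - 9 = (l - 1)*(l^2 + 6*l + 9) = (l - 1)*(l + 3)*(l + 3)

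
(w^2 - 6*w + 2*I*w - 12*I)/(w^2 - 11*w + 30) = (w + 2*I)/(w - 5)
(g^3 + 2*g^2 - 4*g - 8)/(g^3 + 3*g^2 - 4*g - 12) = (g + 2)/(g + 3)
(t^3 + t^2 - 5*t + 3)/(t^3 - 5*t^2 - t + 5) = (t^2 + 2*t - 3)/(t^2 - 4*t - 5)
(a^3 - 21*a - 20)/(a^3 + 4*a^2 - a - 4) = (a - 5)/(a - 1)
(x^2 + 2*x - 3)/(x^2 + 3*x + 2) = (x^2 + 2*x - 3)/(x^2 + 3*x + 2)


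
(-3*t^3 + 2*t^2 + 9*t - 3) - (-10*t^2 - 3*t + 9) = -3*t^3 + 12*t^2 + 12*t - 12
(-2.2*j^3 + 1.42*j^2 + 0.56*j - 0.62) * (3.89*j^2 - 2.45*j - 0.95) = -8.558*j^5 + 10.9138*j^4 + 0.7894*j^3 - 5.1328*j^2 + 0.987*j + 0.589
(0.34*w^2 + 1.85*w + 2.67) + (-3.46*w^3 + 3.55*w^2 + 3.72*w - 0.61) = -3.46*w^3 + 3.89*w^2 + 5.57*w + 2.06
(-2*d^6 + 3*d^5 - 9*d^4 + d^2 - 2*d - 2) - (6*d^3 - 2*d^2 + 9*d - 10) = -2*d^6 + 3*d^5 - 9*d^4 - 6*d^3 + 3*d^2 - 11*d + 8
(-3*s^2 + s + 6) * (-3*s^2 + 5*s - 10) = 9*s^4 - 18*s^3 + 17*s^2 + 20*s - 60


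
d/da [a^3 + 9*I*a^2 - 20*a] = 3*a^2 + 18*I*a - 20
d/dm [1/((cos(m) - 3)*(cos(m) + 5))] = 2*(cos(m) + 1)*sin(m)/((cos(m) - 3)^2*(cos(m) + 5)^2)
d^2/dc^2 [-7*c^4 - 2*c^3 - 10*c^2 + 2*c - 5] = -84*c^2 - 12*c - 20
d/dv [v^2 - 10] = 2*v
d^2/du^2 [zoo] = 0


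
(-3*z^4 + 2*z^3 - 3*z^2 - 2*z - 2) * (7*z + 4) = -21*z^5 + 2*z^4 - 13*z^3 - 26*z^2 - 22*z - 8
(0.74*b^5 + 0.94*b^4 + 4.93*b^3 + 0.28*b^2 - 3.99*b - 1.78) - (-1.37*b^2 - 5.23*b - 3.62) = 0.74*b^5 + 0.94*b^4 + 4.93*b^3 + 1.65*b^2 + 1.24*b + 1.84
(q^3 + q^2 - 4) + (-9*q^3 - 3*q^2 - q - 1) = -8*q^3 - 2*q^2 - q - 5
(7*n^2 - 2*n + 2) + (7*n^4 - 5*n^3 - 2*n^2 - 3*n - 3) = 7*n^4 - 5*n^3 + 5*n^2 - 5*n - 1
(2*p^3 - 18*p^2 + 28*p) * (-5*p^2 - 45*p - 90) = -10*p^5 + 490*p^3 + 360*p^2 - 2520*p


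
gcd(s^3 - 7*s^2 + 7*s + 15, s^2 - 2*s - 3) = s^2 - 2*s - 3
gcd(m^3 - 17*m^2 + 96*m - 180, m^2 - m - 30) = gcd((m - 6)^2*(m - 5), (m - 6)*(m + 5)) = m - 6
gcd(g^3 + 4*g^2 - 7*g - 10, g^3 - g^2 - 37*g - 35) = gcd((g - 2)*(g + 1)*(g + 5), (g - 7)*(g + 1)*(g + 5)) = g^2 + 6*g + 5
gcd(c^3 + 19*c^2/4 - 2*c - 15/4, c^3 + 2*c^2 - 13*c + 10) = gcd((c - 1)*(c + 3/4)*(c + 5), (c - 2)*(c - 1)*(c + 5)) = c^2 + 4*c - 5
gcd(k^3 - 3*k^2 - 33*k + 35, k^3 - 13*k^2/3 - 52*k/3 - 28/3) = k - 7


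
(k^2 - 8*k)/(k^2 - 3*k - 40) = k/(k + 5)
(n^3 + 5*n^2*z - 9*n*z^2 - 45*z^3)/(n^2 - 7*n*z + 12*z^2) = (-n^2 - 8*n*z - 15*z^2)/(-n + 4*z)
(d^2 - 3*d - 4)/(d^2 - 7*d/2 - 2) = 2*(d + 1)/(2*d + 1)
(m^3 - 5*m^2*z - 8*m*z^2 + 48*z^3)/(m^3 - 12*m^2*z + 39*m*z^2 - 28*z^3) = (m^2 - m*z - 12*z^2)/(m^2 - 8*m*z + 7*z^2)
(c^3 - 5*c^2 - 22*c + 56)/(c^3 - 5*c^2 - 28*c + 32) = (c^2 - 9*c + 14)/(c^2 - 9*c + 8)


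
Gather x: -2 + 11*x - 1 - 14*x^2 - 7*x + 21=-14*x^2 + 4*x + 18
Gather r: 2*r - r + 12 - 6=r + 6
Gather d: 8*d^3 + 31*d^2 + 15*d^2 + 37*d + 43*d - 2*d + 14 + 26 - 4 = 8*d^3 + 46*d^2 + 78*d + 36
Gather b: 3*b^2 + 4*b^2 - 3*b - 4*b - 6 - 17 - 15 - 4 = 7*b^2 - 7*b - 42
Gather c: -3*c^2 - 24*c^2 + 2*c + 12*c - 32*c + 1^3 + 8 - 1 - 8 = -27*c^2 - 18*c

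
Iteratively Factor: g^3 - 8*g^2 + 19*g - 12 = (g - 3)*(g^2 - 5*g + 4) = (g - 4)*(g - 3)*(g - 1)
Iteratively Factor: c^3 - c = (c + 1)*(c^2 - c) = (c - 1)*(c + 1)*(c)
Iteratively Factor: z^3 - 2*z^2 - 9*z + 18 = (z - 3)*(z^2 + z - 6) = (z - 3)*(z - 2)*(z + 3)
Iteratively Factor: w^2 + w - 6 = (w - 2)*(w + 3)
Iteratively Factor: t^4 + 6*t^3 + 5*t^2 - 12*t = (t + 4)*(t^3 + 2*t^2 - 3*t) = (t - 1)*(t + 4)*(t^2 + 3*t) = t*(t - 1)*(t + 4)*(t + 3)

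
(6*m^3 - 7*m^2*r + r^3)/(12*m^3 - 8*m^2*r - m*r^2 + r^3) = (-m + r)/(-2*m + r)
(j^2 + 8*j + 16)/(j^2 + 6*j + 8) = (j + 4)/(j + 2)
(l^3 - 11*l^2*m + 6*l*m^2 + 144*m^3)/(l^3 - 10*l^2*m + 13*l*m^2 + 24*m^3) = (l^2 - 3*l*m - 18*m^2)/(l^2 - 2*l*m - 3*m^2)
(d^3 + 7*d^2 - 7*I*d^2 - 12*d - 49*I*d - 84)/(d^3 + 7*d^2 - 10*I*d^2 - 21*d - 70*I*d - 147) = (d - 4*I)/(d - 7*I)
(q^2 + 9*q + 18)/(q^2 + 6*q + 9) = (q + 6)/(q + 3)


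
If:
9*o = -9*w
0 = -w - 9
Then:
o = 9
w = -9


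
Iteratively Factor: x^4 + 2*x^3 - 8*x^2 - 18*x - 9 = (x + 1)*(x^3 + x^2 - 9*x - 9) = (x + 1)^2*(x^2 - 9) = (x - 3)*(x + 1)^2*(x + 3)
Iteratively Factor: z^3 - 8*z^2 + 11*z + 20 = (z - 5)*(z^2 - 3*z - 4) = (z - 5)*(z + 1)*(z - 4)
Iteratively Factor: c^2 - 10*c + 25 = (c - 5)*(c - 5)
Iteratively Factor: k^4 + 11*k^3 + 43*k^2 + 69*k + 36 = (k + 4)*(k^3 + 7*k^2 + 15*k + 9) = (k + 3)*(k + 4)*(k^2 + 4*k + 3) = (k + 1)*(k + 3)*(k + 4)*(k + 3)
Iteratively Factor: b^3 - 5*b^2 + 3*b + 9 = (b - 3)*(b^2 - 2*b - 3) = (b - 3)^2*(b + 1)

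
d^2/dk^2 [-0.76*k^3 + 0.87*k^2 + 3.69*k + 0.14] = 1.74 - 4.56*k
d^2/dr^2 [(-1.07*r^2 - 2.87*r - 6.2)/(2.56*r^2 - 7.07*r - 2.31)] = (7.105427357601e-15*r^4 - 76.349952*r^3 - 281.759232*r^2 + 571.458048*r - 610.816696)/(16.777216*r^6 - 139.001856*r^5 + 338.467584*r^4 - 102.538331*r^3 - 305.414109*r^2 - 113.178681*r - 12.326391)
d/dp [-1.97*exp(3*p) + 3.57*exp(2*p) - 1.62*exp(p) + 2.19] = (-5.91*exp(2*p) + 7.14*exp(p) - 1.62)*exp(p)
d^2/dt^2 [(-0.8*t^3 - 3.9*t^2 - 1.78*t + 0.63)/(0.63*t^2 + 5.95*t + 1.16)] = (7.105427357601e-15*t^4 - 27.6493839999999*t^3 - 14.5285979999999*t^2 + 15.515394*t + 57.761782)/(0.250047*t^6 + 7.084665*t^5 + 68.291937*t^4 + 236.734435*t^3 + 125.743884*t^2 + 24.01896*t + 1.560896)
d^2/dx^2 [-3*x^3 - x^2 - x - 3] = -18*x - 2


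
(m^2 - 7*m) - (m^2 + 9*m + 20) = -16*m - 20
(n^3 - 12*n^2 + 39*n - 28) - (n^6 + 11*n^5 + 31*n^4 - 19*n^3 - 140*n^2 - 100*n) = -n^6 - 11*n^5 - 31*n^4 + 20*n^3 + 128*n^2 + 139*n - 28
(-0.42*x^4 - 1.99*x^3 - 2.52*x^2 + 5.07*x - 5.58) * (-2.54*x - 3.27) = 1.0668*x^5 + 6.428*x^4 + 12.9081*x^3 - 4.6374*x^2 - 2.4057*x + 18.2466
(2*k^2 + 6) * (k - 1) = 2*k^3 - 2*k^2 + 6*k - 6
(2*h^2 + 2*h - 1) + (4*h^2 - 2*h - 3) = 6*h^2 - 4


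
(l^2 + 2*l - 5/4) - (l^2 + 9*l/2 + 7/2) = -5*l/2 - 19/4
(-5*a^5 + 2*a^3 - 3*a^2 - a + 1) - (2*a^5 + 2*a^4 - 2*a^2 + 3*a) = -7*a^5 - 2*a^4 + 2*a^3 - a^2 - 4*a + 1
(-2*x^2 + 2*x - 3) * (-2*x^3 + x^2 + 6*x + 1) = 4*x^5 - 6*x^4 - 4*x^3 + 7*x^2 - 16*x - 3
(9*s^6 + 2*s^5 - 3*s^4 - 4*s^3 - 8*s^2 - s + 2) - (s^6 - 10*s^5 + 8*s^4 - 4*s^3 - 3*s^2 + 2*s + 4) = 8*s^6 + 12*s^5 - 11*s^4 - 5*s^2 - 3*s - 2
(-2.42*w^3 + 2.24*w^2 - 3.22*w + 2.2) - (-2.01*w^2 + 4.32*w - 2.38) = -2.42*w^3 + 4.25*w^2 - 7.54*w + 4.58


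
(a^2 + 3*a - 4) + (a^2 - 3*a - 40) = 2*a^2 - 44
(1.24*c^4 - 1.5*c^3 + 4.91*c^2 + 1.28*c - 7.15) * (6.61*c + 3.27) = 8.1964*c^5 - 5.8602*c^4 + 27.5501*c^3 + 24.5165*c^2 - 43.0759*c - 23.3805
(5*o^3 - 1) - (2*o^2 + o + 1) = 5*o^3 - 2*o^2 - o - 2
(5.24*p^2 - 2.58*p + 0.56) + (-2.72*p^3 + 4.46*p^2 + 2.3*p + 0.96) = -2.72*p^3 + 9.7*p^2 - 0.28*p + 1.52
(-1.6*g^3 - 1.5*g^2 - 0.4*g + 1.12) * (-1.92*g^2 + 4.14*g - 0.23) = 3.072*g^5 - 3.744*g^4 - 5.074*g^3 - 3.4614*g^2 + 4.7288*g - 0.2576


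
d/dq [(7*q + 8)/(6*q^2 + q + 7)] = (42*q^2 + 7*q - (7*q + 8)*(12*q + 1) + 49)/(6*q^2 + q + 7)^2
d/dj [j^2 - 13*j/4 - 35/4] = 2*j - 13/4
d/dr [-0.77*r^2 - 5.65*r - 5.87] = -1.54*r - 5.65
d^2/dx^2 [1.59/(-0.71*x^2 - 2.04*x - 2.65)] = (1.603038*x^2 + 4.605912*x - 1.59*(1.42*x + 2.04)*(2.84*x + 4.08) + 5.98317)/(0.71*x^2 + 2.04*x + 2.65)^3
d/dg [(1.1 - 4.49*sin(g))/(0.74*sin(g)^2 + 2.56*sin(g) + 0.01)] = (3.3226*sin(g)^2 - 1.628*sin(g) - 2.8609)*cos(g)/(0.5476*sin(g)^4 + 3.7888*sin(g)^3 + 6.5684*sin(g)^2 + 0.0512*sin(g) + 0.0001)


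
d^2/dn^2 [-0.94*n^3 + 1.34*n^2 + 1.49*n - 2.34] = 2.68 - 5.64*n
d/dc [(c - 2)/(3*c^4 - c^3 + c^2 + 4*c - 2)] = (3*c^4 - c^3 + c^2 + 4*c - (c - 2)*(12*c^3 - 3*c^2 + 2*c + 4) - 2)/(3*c^4 - c^3 + c^2 + 4*c - 2)^2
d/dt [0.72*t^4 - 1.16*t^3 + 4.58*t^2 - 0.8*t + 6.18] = 2.88*t^3 - 3.48*t^2 + 9.16*t - 0.8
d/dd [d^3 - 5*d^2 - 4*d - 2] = 3*d^2 - 10*d - 4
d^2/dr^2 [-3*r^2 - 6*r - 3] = -6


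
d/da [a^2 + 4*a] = 2*a + 4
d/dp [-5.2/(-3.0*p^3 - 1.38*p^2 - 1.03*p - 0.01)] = (-46.8*p^2 - 14.352*p - 5.356)/(3.0*p^3 + 1.38*p^2 + 1.03*p + 0.01)^2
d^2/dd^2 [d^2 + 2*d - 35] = 2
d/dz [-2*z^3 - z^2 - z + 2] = -6*z^2 - 2*z - 1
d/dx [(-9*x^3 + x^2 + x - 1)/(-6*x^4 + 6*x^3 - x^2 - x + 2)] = (-54*x^6 + 12*x^5 + 21*x^4 - 18*x^3 - 36*x^2 + 2*x + 1)/(36*x^8 - 72*x^7 + 48*x^6 - 35*x^4 + 26*x^3 - 3*x^2 - 4*x + 4)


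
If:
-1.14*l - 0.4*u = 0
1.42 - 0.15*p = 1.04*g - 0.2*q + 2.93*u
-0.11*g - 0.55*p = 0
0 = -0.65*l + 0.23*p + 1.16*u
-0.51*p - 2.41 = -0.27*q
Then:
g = 2.71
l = -0.03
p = -0.54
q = 7.90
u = 0.09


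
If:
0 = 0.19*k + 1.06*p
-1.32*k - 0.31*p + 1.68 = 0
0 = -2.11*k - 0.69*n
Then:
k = 1.33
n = -4.06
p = -0.24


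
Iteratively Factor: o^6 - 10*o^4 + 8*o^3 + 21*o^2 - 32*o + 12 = (o - 1)*(o^5 + o^4 - 9*o^3 - o^2 + 20*o - 12) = (o - 1)*(o + 2)*(o^4 - o^3 - 7*o^2 + 13*o - 6) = (o - 1)^2*(o + 2)*(o^3 - 7*o + 6) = (o - 1)^3*(o + 2)*(o^2 + o - 6) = (o - 1)^3*(o + 2)*(o + 3)*(o - 2)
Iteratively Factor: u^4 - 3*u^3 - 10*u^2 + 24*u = (u - 2)*(u^3 - u^2 - 12*u) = u*(u - 2)*(u^2 - u - 12) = u*(u - 4)*(u - 2)*(u + 3)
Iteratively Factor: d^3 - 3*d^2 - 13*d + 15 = (d + 3)*(d^2 - 6*d + 5) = (d - 1)*(d + 3)*(d - 5)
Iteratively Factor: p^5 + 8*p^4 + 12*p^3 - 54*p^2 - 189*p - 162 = (p + 3)*(p^4 + 5*p^3 - 3*p^2 - 45*p - 54) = (p + 2)*(p + 3)*(p^3 + 3*p^2 - 9*p - 27) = (p + 2)*(p + 3)^2*(p^2 - 9) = (p - 3)*(p + 2)*(p + 3)^2*(p + 3)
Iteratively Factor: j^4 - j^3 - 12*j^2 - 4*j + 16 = (j + 2)*(j^3 - 3*j^2 - 6*j + 8) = (j - 1)*(j + 2)*(j^2 - 2*j - 8) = (j - 4)*(j - 1)*(j + 2)*(j + 2)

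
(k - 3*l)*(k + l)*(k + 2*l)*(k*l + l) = k^4*l + k^3*l - 7*k^2*l^3 - 6*k*l^4 - 7*k*l^3 - 6*l^4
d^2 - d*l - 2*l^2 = (d - 2*l)*(d + l)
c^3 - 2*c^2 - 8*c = c*(c - 4)*(c + 2)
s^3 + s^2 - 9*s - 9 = (s - 3)*(s + 1)*(s + 3)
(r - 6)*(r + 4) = r^2 - 2*r - 24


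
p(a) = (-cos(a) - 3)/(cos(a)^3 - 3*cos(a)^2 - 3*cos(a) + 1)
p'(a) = (-cos(a) - 3)*(3*sin(a)*cos(a)^2 - 6*sin(a)*cos(a) - 3*sin(a))/(cos(a)^3 - 3*cos(a)^2 - 3*cos(a) + 1)^2 + sin(a)/(cos(a)^3 - 3*cos(a)^2 - 3*cos(a) + 1)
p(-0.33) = 1.07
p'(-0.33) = -0.48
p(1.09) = 3.72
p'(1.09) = 17.26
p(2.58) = -2.75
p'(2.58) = -7.22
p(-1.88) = -1.68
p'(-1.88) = -1.48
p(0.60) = 1.29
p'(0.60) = 1.27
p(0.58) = 1.27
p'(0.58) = 1.18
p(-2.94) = -16.97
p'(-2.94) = 162.65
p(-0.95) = 2.29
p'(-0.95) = -6.01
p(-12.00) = 1.25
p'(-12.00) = 1.12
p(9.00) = -4.29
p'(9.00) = -17.18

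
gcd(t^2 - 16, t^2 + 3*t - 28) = t - 4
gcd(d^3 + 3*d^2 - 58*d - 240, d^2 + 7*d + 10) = d + 5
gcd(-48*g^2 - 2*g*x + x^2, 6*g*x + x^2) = 6*g + x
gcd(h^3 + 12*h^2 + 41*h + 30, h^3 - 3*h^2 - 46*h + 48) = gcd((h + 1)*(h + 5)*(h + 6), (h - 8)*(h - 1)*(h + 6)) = h + 6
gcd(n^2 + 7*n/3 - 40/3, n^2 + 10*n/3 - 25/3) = n + 5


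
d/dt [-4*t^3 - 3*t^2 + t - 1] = -12*t^2 - 6*t + 1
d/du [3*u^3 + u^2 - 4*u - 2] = 9*u^2 + 2*u - 4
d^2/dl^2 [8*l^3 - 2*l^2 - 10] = 48*l - 4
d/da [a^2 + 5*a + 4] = 2*a + 5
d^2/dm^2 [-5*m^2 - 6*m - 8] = -10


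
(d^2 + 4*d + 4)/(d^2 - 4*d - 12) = (d + 2)/(d - 6)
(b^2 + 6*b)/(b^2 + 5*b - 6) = b/(b - 1)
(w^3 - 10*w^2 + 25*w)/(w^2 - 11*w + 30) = w*(w - 5)/(w - 6)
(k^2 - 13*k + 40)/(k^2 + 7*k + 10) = (k^2 - 13*k + 40)/(k^2 + 7*k + 10)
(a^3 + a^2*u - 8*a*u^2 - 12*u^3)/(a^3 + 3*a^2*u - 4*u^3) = (-a + 3*u)/(-a + u)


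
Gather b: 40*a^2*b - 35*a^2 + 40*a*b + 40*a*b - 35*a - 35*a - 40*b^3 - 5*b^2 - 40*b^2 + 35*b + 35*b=-35*a^2 - 70*a - 40*b^3 - 45*b^2 + b*(40*a^2 + 80*a + 70)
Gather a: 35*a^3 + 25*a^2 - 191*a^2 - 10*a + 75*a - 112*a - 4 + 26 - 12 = 35*a^3 - 166*a^2 - 47*a + 10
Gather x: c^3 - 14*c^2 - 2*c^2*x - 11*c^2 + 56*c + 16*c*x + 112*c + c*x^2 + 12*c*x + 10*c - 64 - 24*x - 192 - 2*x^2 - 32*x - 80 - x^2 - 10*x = c^3 - 25*c^2 + 178*c + x^2*(c - 3) + x*(-2*c^2 + 28*c - 66) - 336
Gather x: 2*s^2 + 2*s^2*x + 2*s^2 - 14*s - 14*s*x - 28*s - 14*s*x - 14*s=4*s^2 - 56*s + x*(2*s^2 - 28*s)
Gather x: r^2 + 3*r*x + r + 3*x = r^2 + r + x*(3*r + 3)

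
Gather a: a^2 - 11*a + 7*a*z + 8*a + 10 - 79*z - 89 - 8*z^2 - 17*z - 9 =a^2 + a*(7*z - 3) - 8*z^2 - 96*z - 88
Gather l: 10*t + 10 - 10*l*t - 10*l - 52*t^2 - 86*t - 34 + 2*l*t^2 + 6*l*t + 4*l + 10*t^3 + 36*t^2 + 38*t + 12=l*(2*t^2 - 4*t - 6) + 10*t^3 - 16*t^2 - 38*t - 12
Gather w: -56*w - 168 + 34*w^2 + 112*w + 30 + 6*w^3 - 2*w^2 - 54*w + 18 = 6*w^3 + 32*w^2 + 2*w - 120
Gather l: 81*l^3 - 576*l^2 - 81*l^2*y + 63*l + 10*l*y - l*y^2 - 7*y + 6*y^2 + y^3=81*l^3 + l^2*(-81*y - 576) + l*(-y^2 + 10*y + 63) + y^3 + 6*y^2 - 7*y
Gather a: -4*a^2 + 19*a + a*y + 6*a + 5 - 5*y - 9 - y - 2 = -4*a^2 + a*(y + 25) - 6*y - 6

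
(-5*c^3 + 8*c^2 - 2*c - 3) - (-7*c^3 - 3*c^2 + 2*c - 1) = 2*c^3 + 11*c^2 - 4*c - 2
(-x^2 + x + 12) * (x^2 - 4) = -x^4 + x^3 + 16*x^2 - 4*x - 48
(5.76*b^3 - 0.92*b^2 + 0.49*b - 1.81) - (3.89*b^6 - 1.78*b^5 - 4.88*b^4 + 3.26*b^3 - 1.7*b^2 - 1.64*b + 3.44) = -3.89*b^6 + 1.78*b^5 + 4.88*b^4 + 2.5*b^3 + 0.78*b^2 + 2.13*b - 5.25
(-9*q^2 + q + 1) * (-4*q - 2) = 36*q^3 + 14*q^2 - 6*q - 2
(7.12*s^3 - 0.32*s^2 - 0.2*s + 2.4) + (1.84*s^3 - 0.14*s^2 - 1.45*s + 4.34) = 8.96*s^3 - 0.46*s^2 - 1.65*s + 6.74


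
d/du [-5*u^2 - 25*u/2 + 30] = -10*u - 25/2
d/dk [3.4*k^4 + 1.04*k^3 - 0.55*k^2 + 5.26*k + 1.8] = 13.6*k^3 + 3.12*k^2 - 1.1*k + 5.26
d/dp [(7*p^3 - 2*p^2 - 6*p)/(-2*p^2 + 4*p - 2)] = (-7*p^3 + 21*p^2 - 10*p - 6)/(2*(p^3 - 3*p^2 + 3*p - 1))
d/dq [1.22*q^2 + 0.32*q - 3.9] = 2.44*q + 0.32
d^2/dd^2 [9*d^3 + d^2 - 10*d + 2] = 54*d + 2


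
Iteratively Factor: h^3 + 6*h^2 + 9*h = (h + 3)*(h^2 + 3*h) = h*(h + 3)*(h + 3)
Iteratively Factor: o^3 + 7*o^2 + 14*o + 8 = (o + 2)*(o^2 + 5*o + 4) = (o + 2)*(o + 4)*(o + 1)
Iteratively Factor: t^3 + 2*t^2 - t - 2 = (t - 1)*(t^2 + 3*t + 2) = (t - 1)*(t + 2)*(t + 1)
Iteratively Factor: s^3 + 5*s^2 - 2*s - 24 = (s + 4)*(s^2 + s - 6) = (s - 2)*(s + 4)*(s + 3)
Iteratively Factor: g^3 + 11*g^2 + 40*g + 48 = (g + 4)*(g^2 + 7*g + 12) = (g + 3)*(g + 4)*(g + 4)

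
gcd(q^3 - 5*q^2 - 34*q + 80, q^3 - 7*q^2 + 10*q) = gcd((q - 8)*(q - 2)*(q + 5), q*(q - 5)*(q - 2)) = q - 2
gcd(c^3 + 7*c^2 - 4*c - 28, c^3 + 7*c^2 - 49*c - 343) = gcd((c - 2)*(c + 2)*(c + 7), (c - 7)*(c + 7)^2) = c + 7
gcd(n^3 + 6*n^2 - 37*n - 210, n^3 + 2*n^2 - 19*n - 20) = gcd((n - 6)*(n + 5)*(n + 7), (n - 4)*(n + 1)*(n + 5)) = n + 5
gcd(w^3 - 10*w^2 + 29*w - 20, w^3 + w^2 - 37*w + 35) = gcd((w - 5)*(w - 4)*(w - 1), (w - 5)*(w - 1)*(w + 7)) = w^2 - 6*w + 5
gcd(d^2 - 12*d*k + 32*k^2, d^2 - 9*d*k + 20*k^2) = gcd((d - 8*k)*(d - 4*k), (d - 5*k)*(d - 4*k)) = d - 4*k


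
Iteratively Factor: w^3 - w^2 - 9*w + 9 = (w - 1)*(w^2 - 9) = (w - 1)*(w + 3)*(w - 3)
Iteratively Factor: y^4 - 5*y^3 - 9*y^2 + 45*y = (y - 5)*(y^3 - 9*y) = y*(y - 5)*(y^2 - 9) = y*(y - 5)*(y - 3)*(y + 3)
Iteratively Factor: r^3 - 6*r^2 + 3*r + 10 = (r - 5)*(r^2 - r - 2) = (r - 5)*(r + 1)*(r - 2)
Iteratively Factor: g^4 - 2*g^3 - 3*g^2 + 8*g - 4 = (g - 2)*(g^3 - 3*g + 2) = (g - 2)*(g - 1)*(g^2 + g - 2) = (g - 2)*(g - 1)^2*(g + 2)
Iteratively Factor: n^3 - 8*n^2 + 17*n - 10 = (n - 1)*(n^2 - 7*n + 10) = (n - 5)*(n - 1)*(n - 2)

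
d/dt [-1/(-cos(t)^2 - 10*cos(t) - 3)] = 2*(cos(t) + 5)*sin(t)/(cos(t)^2 + 10*cos(t) + 3)^2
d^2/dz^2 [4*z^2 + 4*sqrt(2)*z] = 8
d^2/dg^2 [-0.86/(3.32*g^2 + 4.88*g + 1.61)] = (18.958528*g^2 + 27.866752*g - 0.86*(6.64*g + 4.88)*(13.28*g + 9.76) + 9.193744)/(3.32*g^2 + 4.88*g + 1.61)^3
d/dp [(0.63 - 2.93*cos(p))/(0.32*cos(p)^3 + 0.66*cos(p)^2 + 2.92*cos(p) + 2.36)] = (-1.8752*cos(p)^3 - 1.329*cos(p)^2 + 0.8316*cos(p) + 8.7544)*sin(p)/(0.1024*cos(p)^6 + 0.4224*cos(p)^5 + 2.3044*cos(p)^4 + 5.3648*cos(p)^3 + 11.6416*cos(p)^2 + 13.7824*cos(p) + 5.5696)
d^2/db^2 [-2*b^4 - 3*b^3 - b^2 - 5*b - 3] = -24*b^2 - 18*b - 2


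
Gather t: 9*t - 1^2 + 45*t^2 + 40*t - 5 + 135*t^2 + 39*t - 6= 180*t^2 + 88*t - 12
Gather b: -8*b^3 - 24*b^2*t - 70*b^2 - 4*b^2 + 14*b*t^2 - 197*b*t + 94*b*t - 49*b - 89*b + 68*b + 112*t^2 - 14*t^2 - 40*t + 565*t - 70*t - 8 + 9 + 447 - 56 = -8*b^3 + b^2*(-24*t - 74) + b*(14*t^2 - 103*t - 70) + 98*t^2 + 455*t + 392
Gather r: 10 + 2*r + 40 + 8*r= 10*r + 50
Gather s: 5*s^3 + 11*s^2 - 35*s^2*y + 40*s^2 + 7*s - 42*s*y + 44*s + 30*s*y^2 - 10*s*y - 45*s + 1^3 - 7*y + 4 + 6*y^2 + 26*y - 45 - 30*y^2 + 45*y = 5*s^3 + s^2*(51 - 35*y) + s*(30*y^2 - 52*y + 6) - 24*y^2 + 64*y - 40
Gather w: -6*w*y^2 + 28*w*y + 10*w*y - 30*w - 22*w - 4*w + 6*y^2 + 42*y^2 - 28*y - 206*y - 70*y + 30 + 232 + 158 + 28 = w*(-6*y^2 + 38*y - 56) + 48*y^2 - 304*y + 448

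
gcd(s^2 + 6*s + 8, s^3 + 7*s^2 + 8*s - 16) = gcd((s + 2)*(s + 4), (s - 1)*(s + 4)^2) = s + 4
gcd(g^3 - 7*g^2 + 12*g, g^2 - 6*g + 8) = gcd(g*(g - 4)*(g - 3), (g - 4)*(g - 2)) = g - 4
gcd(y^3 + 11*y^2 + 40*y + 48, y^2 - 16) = y + 4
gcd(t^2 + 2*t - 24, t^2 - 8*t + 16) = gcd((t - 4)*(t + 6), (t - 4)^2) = t - 4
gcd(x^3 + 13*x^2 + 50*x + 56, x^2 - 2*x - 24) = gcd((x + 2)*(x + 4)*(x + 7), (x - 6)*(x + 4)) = x + 4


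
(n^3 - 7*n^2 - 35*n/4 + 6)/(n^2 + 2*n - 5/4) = (2*n^2 - 13*n - 24)/(2*n + 5)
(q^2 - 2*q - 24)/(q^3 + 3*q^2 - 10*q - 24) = (q - 6)/(q^2 - q - 6)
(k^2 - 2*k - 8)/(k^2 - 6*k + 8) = (k + 2)/(k - 2)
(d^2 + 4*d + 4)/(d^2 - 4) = (d + 2)/(d - 2)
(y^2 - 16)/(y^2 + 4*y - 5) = (y^2 - 16)/(y^2 + 4*y - 5)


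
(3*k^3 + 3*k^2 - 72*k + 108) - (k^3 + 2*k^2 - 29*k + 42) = 2*k^3 + k^2 - 43*k + 66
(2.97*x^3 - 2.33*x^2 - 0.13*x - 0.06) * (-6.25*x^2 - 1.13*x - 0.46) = -18.5625*x^5 + 11.2064*x^4 + 2.0792*x^3 + 1.5937*x^2 + 0.1276*x + 0.0276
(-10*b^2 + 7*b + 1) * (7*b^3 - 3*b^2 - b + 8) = -70*b^5 + 79*b^4 - 4*b^3 - 90*b^2 + 55*b + 8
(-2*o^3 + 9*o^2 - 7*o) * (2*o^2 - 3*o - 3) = -4*o^5 + 24*o^4 - 35*o^3 - 6*o^2 + 21*o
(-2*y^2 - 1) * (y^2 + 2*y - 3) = -2*y^4 - 4*y^3 + 5*y^2 - 2*y + 3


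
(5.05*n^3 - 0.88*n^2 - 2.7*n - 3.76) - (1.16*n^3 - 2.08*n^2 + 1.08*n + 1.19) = 3.89*n^3 + 1.2*n^2 - 3.78*n - 4.95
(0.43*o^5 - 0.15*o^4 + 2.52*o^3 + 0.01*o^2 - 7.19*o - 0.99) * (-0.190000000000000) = -0.0817*o^5 + 0.0285*o^4 - 0.4788*o^3 - 0.0019*o^2 + 1.3661*o + 0.1881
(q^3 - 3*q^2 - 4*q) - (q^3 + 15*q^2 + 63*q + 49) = -18*q^2 - 67*q - 49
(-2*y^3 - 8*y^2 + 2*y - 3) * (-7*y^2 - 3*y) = 14*y^5 + 62*y^4 + 10*y^3 + 15*y^2 + 9*y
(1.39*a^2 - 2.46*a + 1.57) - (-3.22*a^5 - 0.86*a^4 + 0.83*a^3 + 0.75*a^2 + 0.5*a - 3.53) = 3.22*a^5 + 0.86*a^4 - 0.83*a^3 + 0.64*a^2 - 2.96*a + 5.1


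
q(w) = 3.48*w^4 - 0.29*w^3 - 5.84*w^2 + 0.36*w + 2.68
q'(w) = 13.92*w^3 - 0.87*w^2 - 11.68*w + 0.36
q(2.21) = 54.84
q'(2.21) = 120.55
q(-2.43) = 92.82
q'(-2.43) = -176.13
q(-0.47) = 1.42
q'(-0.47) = 4.21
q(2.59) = 115.99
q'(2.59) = 206.12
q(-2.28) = 68.98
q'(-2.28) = -142.52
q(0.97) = 0.35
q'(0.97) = 0.92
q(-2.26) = 66.17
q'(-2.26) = -138.37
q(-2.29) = 70.41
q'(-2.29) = -144.62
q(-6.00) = 4363.00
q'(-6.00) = -2967.60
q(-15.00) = 175837.03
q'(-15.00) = -47000.19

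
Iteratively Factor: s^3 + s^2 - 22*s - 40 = (s + 2)*(s^2 - s - 20) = (s - 5)*(s + 2)*(s + 4)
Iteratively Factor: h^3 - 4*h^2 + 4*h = (h - 2)*(h^2 - 2*h) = h*(h - 2)*(h - 2)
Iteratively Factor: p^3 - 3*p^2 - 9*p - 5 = (p + 1)*(p^2 - 4*p - 5) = (p - 5)*(p + 1)*(p + 1)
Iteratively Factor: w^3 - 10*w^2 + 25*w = (w - 5)*(w^2 - 5*w) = (w - 5)^2*(w)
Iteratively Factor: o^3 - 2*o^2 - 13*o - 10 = (o + 1)*(o^2 - 3*o - 10) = (o - 5)*(o + 1)*(o + 2)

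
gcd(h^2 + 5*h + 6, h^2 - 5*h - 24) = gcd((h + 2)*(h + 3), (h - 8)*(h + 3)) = h + 3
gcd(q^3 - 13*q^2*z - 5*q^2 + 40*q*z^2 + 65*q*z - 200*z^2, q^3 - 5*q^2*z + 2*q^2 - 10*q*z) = -q + 5*z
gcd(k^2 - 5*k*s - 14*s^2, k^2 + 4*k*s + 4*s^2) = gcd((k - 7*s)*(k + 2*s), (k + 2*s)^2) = k + 2*s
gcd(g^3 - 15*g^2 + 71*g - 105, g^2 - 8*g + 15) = g^2 - 8*g + 15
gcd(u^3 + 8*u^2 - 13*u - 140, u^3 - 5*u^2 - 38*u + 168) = u - 4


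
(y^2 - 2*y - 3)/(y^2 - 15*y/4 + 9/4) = 4*(y + 1)/(4*y - 3)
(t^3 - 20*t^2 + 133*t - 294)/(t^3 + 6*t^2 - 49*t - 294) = (t^2 - 13*t + 42)/(t^2 + 13*t + 42)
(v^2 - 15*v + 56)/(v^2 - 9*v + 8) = (v - 7)/(v - 1)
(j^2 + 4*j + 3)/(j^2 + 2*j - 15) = (j^2 + 4*j + 3)/(j^2 + 2*j - 15)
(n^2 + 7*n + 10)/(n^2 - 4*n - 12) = (n + 5)/(n - 6)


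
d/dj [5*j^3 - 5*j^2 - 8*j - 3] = 15*j^2 - 10*j - 8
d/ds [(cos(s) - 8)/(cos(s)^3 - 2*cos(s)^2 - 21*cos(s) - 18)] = (67*cos(s)/2 - 13*cos(2*s) + cos(3*s)/2 + 173)*sin(s)/((cos(s) - 6)^2*(cos(s) + 1)^2*(cos(s) + 3)^2)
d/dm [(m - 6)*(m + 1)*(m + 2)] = 3*m^2 - 6*m - 16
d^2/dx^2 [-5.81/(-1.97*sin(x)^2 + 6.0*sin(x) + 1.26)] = (90.192116*sin(x)^4 - 206.0226*sin(x)^3 + 131.558154*sin(x)^2 + 368.1216*sin(x) - 447.163164)/(-1.97*sin(x)^2 + 6.0*sin(x) + 1.26)^3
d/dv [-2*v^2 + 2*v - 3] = 2 - 4*v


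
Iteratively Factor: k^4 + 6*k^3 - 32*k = (k)*(k^3 + 6*k^2 - 32) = k*(k - 2)*(k^2 + 8*k + 16) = k*(k - 2)*(k + 4)*(k + 4)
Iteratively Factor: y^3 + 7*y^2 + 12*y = (y)*(y^2 + 7*y + 12) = y*(y + 4)*(y + 3)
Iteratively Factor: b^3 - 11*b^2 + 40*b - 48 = (b - 3)*(b^2 - 8*b + 16) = (b - 4)*(b - 3)*(b - 4)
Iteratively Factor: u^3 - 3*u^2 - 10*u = (u - 5)*(u^2 + 2*u) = u*(u - 5)*(u + 2)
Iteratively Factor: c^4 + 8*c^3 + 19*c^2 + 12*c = (c)*(c^3 + 8*c^2 + 19*c + 12) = c*(c + 1)*(c^2 + 7*c + 12) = c*(c + 1)*(c + 4)*(c + 3)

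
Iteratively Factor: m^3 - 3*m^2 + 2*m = (m - 1)*(m^2 - 2*m) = (m - 2)*(m - 1)*(m)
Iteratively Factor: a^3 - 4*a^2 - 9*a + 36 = (a + 3)*(a^2 - 7*a + 12) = (a - 4)*(a + 3)*(a - 3)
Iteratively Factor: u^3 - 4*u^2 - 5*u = (u - 5)*(u^2 + u) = u*(u - 5)*(u + 1)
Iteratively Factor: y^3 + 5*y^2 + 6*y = (y + 3)*(y^2 + 2*y) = (y + 2)*(y + 3)*(y)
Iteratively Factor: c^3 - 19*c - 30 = (c + 2)*(c^2 - 2*c - 15) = (c + 2)*(c + 3)*(c - 5)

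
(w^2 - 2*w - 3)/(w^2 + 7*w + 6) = (w - 3)/(w + 6)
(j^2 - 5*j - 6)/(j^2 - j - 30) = (j + 1)/(j + 5)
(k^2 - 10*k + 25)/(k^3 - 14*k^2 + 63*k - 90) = (k - 5)/(k^2 - 9*k + 18)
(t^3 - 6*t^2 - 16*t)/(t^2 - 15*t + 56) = t*(t + 2)/(t - 7)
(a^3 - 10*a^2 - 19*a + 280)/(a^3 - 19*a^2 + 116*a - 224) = (a + 5)/(a - 4)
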